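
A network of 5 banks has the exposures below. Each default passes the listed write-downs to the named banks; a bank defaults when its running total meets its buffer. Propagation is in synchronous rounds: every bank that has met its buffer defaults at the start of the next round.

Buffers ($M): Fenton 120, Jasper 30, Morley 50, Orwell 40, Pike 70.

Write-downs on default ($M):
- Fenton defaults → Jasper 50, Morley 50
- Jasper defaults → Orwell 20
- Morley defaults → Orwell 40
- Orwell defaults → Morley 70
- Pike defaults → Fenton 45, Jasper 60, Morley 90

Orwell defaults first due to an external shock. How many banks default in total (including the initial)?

2

Round 1 — Orwell defaults (initial).
  Morley: +70 → 70 ≥ 50
Round 2 — Morley defaults.
No further defaults.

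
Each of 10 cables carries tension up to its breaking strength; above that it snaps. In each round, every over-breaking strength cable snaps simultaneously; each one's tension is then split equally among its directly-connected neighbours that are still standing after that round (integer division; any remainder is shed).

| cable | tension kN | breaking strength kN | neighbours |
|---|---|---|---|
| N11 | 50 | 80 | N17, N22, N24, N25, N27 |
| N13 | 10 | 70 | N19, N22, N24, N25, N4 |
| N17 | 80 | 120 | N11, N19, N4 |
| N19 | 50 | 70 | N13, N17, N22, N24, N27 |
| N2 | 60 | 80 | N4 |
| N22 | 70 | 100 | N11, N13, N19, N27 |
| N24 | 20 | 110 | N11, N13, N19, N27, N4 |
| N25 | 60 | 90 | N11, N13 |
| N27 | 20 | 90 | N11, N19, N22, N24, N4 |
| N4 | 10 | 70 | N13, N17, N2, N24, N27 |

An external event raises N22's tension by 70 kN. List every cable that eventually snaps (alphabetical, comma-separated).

Round 1 — N22 at 140 > 100. N22 snaps.
  N22 sheds 140 kN to N11, N13, N19, N27: 35 each.
    N11: 50+35 = 85 > 80
    N13: 10+35 = 45 ≤ 70
    N19: 50+35 = 85 > 70
    N27: 20+35 = 55 ≤ 90
Round 2 — N11, N19 snap.
  N11 sheds 85 kN to N17, N24, N25, N27: 21 each (1 lost).
    N17: 80+21 = 101 ≤ 120
    N24: 20+21 = 41 ≤ 110
    N25: 60+21 = 81 ≤ 90
    N27: 55+21 = 76 ≤ 90
  N19 sheds 85 kN to N13, N17, N24, N27: 21 each (1 lost).
    N13: 45+21 = 66 ≤ 70
    N17: 101+21 = 122 > 120
    N24: 41+21 = 62 ≤ 110
    N27: 76+21 = 97 > 90
Round 3 — N17, N27 snap.
  N17 sheds 122 kN to N4: 122 each.
    N4: 10+122 = 132 > 70
  N27 sheds 97 kN to N24, N4: 48 each (1 lost).
    N24: 62+48 = 110 ≤ 110
    N4: 132+48 = 180 > 70
Round 4 — N4 snaps.
  N4 sheds 180 kN to N13, N2, N24: 60 each.
    N13: 66+60 = 126 > 70
    N2: 60+60 = 120 > 80
    N24: 110+60 = 170 > 110
Round 5 — N13, N2, N24 snap.
  N13 sheds 126 kN to N25: 126 each.
    N25: 81+126 = 207 > 90
  N2 sheds 120 kN: no online neighbours, lost.
  N24 sheds 170 kN: no online neighbours, lost.
Round 6 — N25 snaps.
  N25 sheds 207 kN: no online neighbours, lost.
No further breaks.

N11, N13, N17, N19, N2, N22, N24, N25, N27, N4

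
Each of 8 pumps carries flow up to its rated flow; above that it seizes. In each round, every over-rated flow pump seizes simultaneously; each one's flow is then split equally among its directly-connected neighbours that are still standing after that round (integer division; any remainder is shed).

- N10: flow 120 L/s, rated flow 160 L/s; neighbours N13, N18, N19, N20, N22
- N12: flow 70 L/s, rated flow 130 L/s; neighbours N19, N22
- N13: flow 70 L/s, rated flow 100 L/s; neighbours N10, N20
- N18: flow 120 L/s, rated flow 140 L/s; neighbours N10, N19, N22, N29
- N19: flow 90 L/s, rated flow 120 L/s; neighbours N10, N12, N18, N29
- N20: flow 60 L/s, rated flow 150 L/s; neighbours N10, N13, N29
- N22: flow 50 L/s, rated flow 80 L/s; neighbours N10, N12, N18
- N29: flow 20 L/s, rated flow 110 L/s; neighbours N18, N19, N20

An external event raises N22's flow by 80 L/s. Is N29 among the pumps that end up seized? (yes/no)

yes

Round 1 — N22 at 130 > 80. N22 seizes.
  N22 sheds 130 L/s to N10, N12, N18: 43 each (1 lost).
    N10: 120+43 = 163 > 160
    N12: 70+43 = 113 ≤ 130
    N18: 120+43 = 163 > 140
Round 2 — N10, N18 seize.
  N10 sheds 163 L/s to N13, N19, N20: 54 each (1 lost).
    N13: 70+54 = 124 > 100
    N19: 90+54 = 144 > 120
    N20: 60+54 = 114 ≤ 150
  N18 sheds 163 L/s to N19, N29: 81 each (1 lost).
    N19: 144+81 = 225 > 120
    N29: 20+81 = 101 ≤ 110
Round 3 — N13, N19 seize.
  N13 sheds 124 L/s to N20: 124 each.
    N20: 114+124 = 238 > 150
  N19 sheds 225 L/s to N12, N29: 112 each (1 lost).
    N12: 113+112 = 225 > 130
    N29: 101+112 = 213 > 110
Round 4 — N12, N20, N29 seize.
  N12 sheds 225 L/s: no online neighbours, lost.
  N20 sheds 238 L/s: no online neighbours, lost.
  N29 sheds 213 L/s: no online neighbours, lost.
No further seizures.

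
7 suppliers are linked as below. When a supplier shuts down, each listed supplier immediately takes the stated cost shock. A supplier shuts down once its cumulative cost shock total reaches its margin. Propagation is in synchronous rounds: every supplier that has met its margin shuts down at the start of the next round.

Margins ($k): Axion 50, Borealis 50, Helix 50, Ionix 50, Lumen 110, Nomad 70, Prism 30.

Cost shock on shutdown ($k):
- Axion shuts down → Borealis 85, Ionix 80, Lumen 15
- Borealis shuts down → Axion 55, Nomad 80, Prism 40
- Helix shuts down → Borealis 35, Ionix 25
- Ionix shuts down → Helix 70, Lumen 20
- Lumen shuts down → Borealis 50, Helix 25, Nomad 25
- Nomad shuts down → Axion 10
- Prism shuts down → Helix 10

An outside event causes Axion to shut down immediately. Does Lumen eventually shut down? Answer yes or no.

no

Round 1 — Axion shuts down (initial).
  Borealis: +85 → 85 ≥ 50
  Ionix: +80 → 80 ≥ 50
  Lumen: +15 → 15 < 110
Round 2 — Borealis, Ionix shut down.
  Helix: +70 → 70 ≥ 50
  Lumen: +20 → 35 < 110
  Nomad: +80 → 80 ≥ 70
  Prism: +40 → 40 ≥ 30
Round 3 — Helix, Nomad, Prism shut down.
No further shutdowns.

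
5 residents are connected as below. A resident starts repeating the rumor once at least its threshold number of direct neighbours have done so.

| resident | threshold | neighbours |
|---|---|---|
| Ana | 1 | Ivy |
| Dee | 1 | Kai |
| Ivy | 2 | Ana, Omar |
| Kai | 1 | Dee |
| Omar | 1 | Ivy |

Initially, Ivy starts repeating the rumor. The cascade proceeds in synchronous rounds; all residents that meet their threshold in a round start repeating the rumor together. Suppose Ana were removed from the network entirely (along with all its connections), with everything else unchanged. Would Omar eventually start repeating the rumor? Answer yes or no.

yes

With Ana removed:
Round 1 — Ivy starts repeating the rumor (initial).
Round 2 — checking thresholds:
  Omar: 1 of 1 neighbours ≥ 1, starts repeating the rumor.
Round 3 — no new spreads; cascade stops.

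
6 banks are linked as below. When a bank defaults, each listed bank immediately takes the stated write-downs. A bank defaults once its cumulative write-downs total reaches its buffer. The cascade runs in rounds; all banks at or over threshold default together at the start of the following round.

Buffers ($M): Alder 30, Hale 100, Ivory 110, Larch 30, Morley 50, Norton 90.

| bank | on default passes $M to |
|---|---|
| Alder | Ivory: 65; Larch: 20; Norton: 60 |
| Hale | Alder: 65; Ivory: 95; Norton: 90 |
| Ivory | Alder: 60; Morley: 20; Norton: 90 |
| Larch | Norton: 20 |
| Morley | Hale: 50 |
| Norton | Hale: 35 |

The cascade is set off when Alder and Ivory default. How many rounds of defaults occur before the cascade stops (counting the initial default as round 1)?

Round 1 — Alder, Ivory default (initial).
  Larch: +20 → 20 < 30
  Morley: +20 → 20 < 50
  Norton: +60+90 → 150 ≥ 90
Round 2 — Norton defaults.
  Hale: +35 → 35 < 100
No further defaults.

2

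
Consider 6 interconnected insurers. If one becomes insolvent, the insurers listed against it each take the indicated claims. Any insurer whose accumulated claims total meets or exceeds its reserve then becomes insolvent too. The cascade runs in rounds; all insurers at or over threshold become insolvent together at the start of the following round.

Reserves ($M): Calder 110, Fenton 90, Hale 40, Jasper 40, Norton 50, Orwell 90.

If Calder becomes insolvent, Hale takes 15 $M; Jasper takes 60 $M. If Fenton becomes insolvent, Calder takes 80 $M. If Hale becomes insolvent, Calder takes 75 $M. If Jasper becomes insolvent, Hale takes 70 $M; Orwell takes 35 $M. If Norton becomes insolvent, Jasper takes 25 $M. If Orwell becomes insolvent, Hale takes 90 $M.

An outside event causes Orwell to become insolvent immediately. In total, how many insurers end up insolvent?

2

Round 1 — Orwell becomes insolvent (initial).
  Hale: +90 → 90 ≥ 40
Round 2 — Hale becomes insolvent.
  Calder: +75 → 75 < 110
No further insolvencies.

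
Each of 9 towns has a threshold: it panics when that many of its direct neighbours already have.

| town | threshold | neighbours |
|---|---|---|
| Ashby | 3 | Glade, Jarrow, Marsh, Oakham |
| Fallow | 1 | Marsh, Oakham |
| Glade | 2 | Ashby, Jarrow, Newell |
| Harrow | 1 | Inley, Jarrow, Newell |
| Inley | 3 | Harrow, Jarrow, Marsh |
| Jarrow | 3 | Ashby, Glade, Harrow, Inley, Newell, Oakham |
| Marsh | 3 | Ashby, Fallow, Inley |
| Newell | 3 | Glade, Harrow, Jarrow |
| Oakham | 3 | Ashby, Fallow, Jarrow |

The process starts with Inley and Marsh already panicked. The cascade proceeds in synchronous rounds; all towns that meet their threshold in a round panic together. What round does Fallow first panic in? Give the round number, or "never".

2

Round 1 — Inley, Marsh panic (initial).
Round 2 — checking thresholds:
  Ashby: 1 of 4 neighbours < 3, holds.
  Fallow: 1 of 2 neighbours ≥ 1, panics.
  Harrow: 1 of 3 neighbours ≥ 1, panics.
  Jarrow: 1 of 6 neighbours < 3, holds.
Round 3 — no new panics; cascade stops.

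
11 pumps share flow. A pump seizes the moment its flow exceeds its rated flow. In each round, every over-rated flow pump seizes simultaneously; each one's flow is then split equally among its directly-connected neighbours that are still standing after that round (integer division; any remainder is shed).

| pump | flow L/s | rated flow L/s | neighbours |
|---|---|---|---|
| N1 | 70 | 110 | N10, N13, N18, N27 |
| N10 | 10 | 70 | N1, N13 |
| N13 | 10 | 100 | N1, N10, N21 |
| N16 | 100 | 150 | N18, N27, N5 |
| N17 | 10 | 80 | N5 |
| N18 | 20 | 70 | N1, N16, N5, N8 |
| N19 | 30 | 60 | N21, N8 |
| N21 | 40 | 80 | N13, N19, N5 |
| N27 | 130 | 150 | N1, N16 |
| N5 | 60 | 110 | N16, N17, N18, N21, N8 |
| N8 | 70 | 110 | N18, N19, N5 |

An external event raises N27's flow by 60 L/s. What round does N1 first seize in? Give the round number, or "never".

2

Round 1 — N27 at 190 > 150. N27 seizes.
  N27 sheds 190 L/s to N1, N16: 95 each.
    N1: 70+95 = 165 > 110
    N16: 100+95 = 195 > 150
Round 2 — N1, N16 seize.
  N1 sheds 165 L/s to N10, N13, N18: 55 each.
    N10: 10+55 = 65 ≤ 70
    N13: 10+55 = 65 ≤ 100
    N18: 20+55 = 75 > 70
  N16 sheds 195 L/s to N18, N5: 97 each (1 lost).
    N18: 75+97 = 172 > 70
    N5: 60+97 = 157 > 110
Round 3 — N18, N5 seize.
  N18 sheds 172 L/s to N8: 172 each.
    N8: 70+172 = 242 > 110
  N5 sheds 157 L/s to N17, N21, N8: 52 each (1 lost).
    N17: 10+52 = 62 ≤ 80
    N21: 40+52 = 92 > 80
    N8: 242+52 = 294 > 110
Round 4 — N21, N8 seize.
  N21 sheds 92 L/s to N13, N19: 46 each.
    N13: 65+46 = 111 > 100
    N19: 30+46 = 76 > 60
  N8 sheds 294 L/s to N19: 294 each.
    N19: 76+294 = 370 > 60
Round 5 — N13, N19 seize.
  N13 sheds 111 L/s to N10: 111 each.
    N10: 65+111 = 176 > 70
  N19 sheds 370 L/s: no online neighbours, lost.
Round 6 — N10 seizes.
  N10 sheds 176 L/s: no online neighbours, lost.
No further seizures.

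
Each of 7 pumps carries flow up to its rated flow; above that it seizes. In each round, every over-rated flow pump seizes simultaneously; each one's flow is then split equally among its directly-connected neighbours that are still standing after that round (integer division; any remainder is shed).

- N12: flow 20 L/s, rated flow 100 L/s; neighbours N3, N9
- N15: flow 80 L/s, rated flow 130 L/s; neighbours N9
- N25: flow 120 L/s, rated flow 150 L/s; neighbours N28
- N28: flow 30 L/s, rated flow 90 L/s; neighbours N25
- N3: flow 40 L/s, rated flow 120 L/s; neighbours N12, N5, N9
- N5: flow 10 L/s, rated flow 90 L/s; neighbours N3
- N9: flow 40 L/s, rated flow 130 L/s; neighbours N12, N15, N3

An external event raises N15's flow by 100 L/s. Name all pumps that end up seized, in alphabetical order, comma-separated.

Round 1 — N15 at 180 > 130. N15 seizes.
  N15 sheds 180 L/s to N9: 180 each.
    N9: 40+180 = 220 > 130
Round 2 — N9 seizes.
  N9 sheds 220 L/s to N12, N3: 110 each.
    N12: 20+110 = 130 > 100
    N3: 40+110 = 150 > 120
Round 3 — N12, N3 seize.
  N12 sheds 130 L/s: no online neighbours, lost.
  N3 sheds 150 L/s to N5: 150 each.
    N5: 10+150 = 160 > 90
Round 4 — N5 seizes.
  N5 sheds 160 L/s: no online neighbours, lost.
No further seizures.

N12, N15, N3, N5, N9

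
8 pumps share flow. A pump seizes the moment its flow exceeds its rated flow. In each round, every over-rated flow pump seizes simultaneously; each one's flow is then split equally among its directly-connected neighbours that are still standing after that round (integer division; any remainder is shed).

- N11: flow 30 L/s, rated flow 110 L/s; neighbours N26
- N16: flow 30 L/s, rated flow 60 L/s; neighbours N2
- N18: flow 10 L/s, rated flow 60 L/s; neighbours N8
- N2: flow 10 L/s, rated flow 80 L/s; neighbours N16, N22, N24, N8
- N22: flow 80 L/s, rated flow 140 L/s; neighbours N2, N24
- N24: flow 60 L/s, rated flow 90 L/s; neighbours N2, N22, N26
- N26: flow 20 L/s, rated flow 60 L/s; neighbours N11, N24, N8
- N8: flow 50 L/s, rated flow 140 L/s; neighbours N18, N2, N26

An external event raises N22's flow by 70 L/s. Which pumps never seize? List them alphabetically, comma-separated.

Round 1 — N22 at 150 > 140. N22 seizes.
  N22 sheds 150 L/s to N2, N24: 75 each.
    N2: 10+75 = 85 > 80
    N24: 60+75 = 135 > 90
Round 2 — N2, N24 seize.
  N2 sheds 85 L/s to N16, N8: 42 each (1 lost).
    N16: 30+42 = 72 > 60
    N8: 50+42 = 92 ≤ 140
  N24 sheds 135 L/s to N26: 135 each.
    N26: 20+135 = 155 > 60
Round 3 — N16, N26 seize.
  N16 sheds 72 L/s: no online neighbours, lost.
  N26 sheds 155 L/s to N11, N8: 77 each (1 lost).
    N11: 30+77 = 107 ≤ 110
    N8: 92+77 = 169 > 140
Round 4 — N8 seizes.
  N8 sheds 169 L/s to N18: 169 each.
    N18: 10+169 = 179 > 60
Round 5 — N18 seizes.
  N18 sheds 179 L/s: no online neighbours, lost.
No further seizures.

N11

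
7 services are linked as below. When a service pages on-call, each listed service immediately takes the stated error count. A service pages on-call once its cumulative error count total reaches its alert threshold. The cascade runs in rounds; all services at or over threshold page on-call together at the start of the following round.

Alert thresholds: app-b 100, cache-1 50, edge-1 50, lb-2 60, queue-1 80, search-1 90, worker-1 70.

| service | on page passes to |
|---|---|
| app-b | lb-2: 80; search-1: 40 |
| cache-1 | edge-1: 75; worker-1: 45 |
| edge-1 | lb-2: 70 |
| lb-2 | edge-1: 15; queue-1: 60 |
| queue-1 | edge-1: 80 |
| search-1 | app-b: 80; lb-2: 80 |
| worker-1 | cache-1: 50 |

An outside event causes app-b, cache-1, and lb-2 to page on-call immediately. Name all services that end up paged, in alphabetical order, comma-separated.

Round 1 — app-b, cache-1, lb-2 page on-call (initial).
  edge-1: +75+15 → 90 ≥ 50
  queue-1: +60 → 60 < 80
  search-1: +40 → 40 < 90
  worker-1: +45 → 45 < 70
Round 2 — edge-1 pages on-call.
No further pages.

app-b, cache-1, edge-1, lb-2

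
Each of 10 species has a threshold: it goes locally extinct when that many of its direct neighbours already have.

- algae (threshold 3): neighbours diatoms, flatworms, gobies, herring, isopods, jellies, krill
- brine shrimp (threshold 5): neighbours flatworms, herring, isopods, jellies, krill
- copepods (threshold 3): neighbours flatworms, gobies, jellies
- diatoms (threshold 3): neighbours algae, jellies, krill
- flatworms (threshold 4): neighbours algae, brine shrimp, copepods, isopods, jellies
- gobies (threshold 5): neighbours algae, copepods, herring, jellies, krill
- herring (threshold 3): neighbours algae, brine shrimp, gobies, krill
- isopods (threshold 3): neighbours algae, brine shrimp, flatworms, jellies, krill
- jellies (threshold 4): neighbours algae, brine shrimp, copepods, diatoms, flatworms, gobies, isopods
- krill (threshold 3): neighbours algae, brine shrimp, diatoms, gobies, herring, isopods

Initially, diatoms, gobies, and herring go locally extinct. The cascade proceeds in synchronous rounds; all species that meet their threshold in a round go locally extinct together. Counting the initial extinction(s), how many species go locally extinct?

Round 1 — diatoms, gobies, herring go locally extinct (initial).
Round 2 — checking thresholds:
  algae: 3 of 7 neighbours ≥ 3, goes locally extinct.
  brine shrimp: 1 of 5 neighbours < 5, not yet.
  copepods: 1 of 3 neighbours < 3, not yet.
  jellies: 2 of 7 neighbours < 4, not yet.
  krill: 3 of 6 neighbours ≥ 3, goes locally extinct.
Round 3 — no new extinctions; cascade stops.

5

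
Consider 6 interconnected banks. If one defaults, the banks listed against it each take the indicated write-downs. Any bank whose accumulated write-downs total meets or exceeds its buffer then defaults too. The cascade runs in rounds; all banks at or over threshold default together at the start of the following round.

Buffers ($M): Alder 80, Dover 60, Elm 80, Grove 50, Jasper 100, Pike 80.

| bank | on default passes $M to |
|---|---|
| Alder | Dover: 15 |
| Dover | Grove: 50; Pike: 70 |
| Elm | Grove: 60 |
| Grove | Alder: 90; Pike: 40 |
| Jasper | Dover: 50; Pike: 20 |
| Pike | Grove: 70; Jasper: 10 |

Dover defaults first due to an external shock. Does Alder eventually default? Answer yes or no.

Round 1 — Dover defaults (initial).
  Grove: +50 → 50 ≥ 50
  Pike: +70 → 70 < 80
Round 2 — Grove defaults.
  Alder: +90 → 90 ≥ 80
  Pike: +40 → 110 ≥ 80
Round 3 — Alder, Pike default.
  Jasper: +10 → 10 < 100
No further defaults.

yes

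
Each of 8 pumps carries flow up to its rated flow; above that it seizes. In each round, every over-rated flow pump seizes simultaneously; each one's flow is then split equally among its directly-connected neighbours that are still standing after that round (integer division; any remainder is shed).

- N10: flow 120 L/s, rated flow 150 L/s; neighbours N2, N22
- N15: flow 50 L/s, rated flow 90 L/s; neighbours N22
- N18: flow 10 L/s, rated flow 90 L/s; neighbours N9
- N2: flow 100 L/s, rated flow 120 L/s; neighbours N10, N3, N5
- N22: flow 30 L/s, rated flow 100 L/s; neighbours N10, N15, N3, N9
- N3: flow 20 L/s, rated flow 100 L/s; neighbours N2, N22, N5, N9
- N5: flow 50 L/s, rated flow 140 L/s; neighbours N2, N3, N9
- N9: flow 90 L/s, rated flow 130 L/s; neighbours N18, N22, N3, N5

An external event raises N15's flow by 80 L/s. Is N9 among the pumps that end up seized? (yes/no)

yes

Round 1 — N15 at 130 > 90. N15 seizes.
  N15 sheds 130 L/s to N22: 130 each.
    N22: 30+130 = 160 > 100
Round 2 — N22 seizes.
  N22 sheds 160 L/s to N10, N3, N9: 53 each (1 lost).
    N10: 120+53 = 173 > 150
    N3: 20+53 = 73 ≤ 100
    N9: 90+53 = 143 > 130
Round 3 — N10, N9 seize.
  N10 sheds 173 L/s to N2: 173 each.
    N2: 100+173 = 273 > 120
  N9 sheds 143 L/s to N18, N3, N5: 47 each (2 lost).
    N18: 10+47 = 57 ≤ 90
    N3: 73+47 = 120 > 100
    N5: 50+47 = 97 ≤ 140
Round 4 — N2, N3 seize.
  N2 sheds 273 L/s to N5: 273 each.
    N5: 97+273 = 370 > 140
  N3 sheds 120 L/s to N5: 120 each.
    N5: 370+120 = 490 > 140
Round 5 — N5 seizes.
  N5 sheds 490 L/s: no online neighbours, lost.
No further seizures.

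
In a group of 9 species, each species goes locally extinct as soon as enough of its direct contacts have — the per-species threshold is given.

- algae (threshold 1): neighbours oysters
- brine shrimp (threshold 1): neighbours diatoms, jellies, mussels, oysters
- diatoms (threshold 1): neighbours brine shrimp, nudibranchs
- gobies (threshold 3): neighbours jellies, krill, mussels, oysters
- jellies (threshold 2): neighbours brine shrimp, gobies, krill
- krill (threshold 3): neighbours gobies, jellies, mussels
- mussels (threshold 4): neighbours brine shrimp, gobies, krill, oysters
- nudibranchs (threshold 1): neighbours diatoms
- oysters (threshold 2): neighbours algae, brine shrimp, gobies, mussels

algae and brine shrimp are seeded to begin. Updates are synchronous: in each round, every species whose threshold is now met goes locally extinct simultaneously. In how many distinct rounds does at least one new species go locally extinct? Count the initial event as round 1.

Round 1 — algae, brine shrimp go locally extinct (initial).
Round 2 — checking thresholds:
  diatoms: 1 of 2 neighbours ≥ 1, goes locally extinct.
  jellies: 1 of 3 neighbours < 2, holds.
  mussels: 1 of 4 neighbours < 4, holds.
  oysters: 2 of 4 neighbours ≥ 2, goes locally extinct.
Round 3 — checking thresholds:
  gobies: 1 of 4 neighbours < 3, holds.
  jellies: 1 of 3 neighbours < 2, holds.
  mussels: 2 of 4 neighbours < 4, holds.
  nudibranchs: 1 of 1 neighbours ≥ 1, goes locally extinct.
Round 4 — no new extinctions; cascade stops.

3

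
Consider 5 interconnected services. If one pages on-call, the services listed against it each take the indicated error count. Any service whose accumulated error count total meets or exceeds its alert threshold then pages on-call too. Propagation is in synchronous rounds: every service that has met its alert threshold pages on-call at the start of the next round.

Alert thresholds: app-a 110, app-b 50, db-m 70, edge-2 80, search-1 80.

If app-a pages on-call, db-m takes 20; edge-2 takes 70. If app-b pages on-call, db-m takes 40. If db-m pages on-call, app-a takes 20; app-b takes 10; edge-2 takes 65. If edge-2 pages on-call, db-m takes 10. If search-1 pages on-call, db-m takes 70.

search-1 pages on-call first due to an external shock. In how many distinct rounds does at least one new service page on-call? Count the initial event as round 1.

2

Round 1 — search-1 pages on-call (initial).
  db-m: +70 → 70 ≥ 70
Round 2 — db-m pages on-call.
  app-a: +20 → 20 < 110
  app-b: +10 → 10 < 50
  edge-2: +65 → 65 < 80
No further pages.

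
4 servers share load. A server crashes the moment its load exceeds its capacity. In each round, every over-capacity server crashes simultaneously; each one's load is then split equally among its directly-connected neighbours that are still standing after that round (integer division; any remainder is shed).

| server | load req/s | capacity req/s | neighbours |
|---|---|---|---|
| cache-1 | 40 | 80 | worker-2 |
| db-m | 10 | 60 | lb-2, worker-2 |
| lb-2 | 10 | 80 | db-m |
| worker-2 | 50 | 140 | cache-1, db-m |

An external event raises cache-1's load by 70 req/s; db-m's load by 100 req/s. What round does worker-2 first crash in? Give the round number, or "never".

Round 1 — cache-1 at 110 > 80; db-m at 110 > 60. cache-1, db-m crash.
  cache-1 sheds 110 req/s to worker-2: 110 each.
    worker-2: 50+110 = 160 > 140
  db-m sheds 110 req/s to lb-2, worker-2: 55 each.
    lb-2: 10+55 = 65 ≤ 80
    worker-2: 160+55 = 215 > 140
Round 2 — worker-2 crashes.
  worker-2 sheds 215 req/s: no online neighbours, lost.
No further crashes.

2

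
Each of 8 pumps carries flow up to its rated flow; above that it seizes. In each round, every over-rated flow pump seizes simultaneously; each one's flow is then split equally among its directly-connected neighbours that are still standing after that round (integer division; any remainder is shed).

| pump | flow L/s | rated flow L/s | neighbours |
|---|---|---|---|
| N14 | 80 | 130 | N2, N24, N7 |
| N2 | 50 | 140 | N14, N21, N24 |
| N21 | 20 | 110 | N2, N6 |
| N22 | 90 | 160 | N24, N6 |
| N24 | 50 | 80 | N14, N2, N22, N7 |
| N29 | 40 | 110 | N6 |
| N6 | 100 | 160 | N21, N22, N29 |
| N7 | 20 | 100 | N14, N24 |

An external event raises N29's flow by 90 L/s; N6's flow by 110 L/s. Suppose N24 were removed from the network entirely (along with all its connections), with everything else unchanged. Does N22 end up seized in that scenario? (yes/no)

With N24 removed:
Round 1 — N29 at 130 > 110; N6 at 210 > 160. N29, N6 seize.
  N29 sheds 130 L/s: no online neighbours, lost.
  N6 sheds 210 L/s to N21, N22: 105 each.
    N21: 20+105 = 125 > 110
    N22: 90+105 = 195 > 160
Round 2 — N21, N22 seize.
  N21 sheds 125 L/s to N2: 125 each.
    N2: 50+125 = 175 > 140
  N22 sheds 195 L/s: no online neighbours, lost.
Round 3 — N2 seizes.
  N2 sheds 175 L/s to N14: 175 each.
    N14: 80+175 = 255 > 130
Round 4 — N14 seizes.
  N14 sheds 255 L/s to N7: 255 each.
    N7: 20+255 = 275 > 100
Round 5 — N7 seizes.
  N7 sheds 275 L/s: no online neighbours, lost.
No further seizures.

yes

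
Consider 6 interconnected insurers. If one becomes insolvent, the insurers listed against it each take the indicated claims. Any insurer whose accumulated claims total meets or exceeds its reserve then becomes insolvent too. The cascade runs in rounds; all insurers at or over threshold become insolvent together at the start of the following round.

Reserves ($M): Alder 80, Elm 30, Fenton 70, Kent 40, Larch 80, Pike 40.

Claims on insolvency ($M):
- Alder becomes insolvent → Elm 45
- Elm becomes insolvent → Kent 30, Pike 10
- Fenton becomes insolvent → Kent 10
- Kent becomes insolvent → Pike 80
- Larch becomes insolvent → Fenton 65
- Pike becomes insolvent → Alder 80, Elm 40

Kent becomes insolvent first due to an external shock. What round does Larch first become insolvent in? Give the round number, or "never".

Round 1 — Kent becomes insolvent (initial).
  Pike: +80 → 80 ≥ 40
Round 2 — Pike becomes insolvent.
  Alder: +80 → 80 ≥ 80
  Elm: +40 → 40 ≥ 30
Round 3 — Alder, Elm become insolvent.
No further insolvencies.

never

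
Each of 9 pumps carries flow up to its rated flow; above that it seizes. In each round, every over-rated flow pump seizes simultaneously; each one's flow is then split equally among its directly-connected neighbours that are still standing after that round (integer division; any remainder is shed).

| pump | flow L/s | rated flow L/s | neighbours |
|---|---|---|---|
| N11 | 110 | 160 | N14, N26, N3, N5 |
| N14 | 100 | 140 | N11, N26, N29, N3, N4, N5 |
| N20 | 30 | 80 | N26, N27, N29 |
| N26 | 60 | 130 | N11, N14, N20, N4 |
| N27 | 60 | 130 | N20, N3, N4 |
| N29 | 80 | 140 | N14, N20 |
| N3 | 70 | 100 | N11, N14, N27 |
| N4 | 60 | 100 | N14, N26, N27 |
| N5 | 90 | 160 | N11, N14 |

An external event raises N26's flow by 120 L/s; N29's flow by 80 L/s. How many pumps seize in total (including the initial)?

9

Round 1 — N26 at 180 > 130; N29 at 160 > 140. N26, N29 seize.
  N26 sheds 180 L/s to N11, N14, N20, N4: 45 each.
    N11: 110+45 = 155 ≤ 160
    N14: 100+45 = 145 > 140
    N20: 30+45 = 75 ≤ 80
    N4: 60+45 = 105 > 100
  N29 sheds 160 L/s to N14, N20: 80 each.
    N14: 145+80 = 225 > 140
    N20: 75+80 = 155 > 80
Round 2 — N14, N20, N4 seize.
  N14 sheds 225 L/s to N11, N3, N5: 75 each.
    N11: 155+75 = 230 > 160
    N3: 70+75 = 145 > 100
    N5: 90+75 = 165 > 160
  N20 sheds 155 L/s to N27: 155 each.
    N27: 60+155 = 215 > 130
  N4 sheds 105 L/s to N27: 105 each.
    N27: 215+105 = 320 > 130
Round 3 — N11, N27, N3, N5 seize.
  N11 sheds 230 L/s: no online neighbours, lost.
  N27 sheds 320 L/s: no online neighbours, lost.
  N3 sheds 145 L/s: no online neighbours, lost.
  N5 sheds 165 L/s: no online neighbours, lost.
No further seizures.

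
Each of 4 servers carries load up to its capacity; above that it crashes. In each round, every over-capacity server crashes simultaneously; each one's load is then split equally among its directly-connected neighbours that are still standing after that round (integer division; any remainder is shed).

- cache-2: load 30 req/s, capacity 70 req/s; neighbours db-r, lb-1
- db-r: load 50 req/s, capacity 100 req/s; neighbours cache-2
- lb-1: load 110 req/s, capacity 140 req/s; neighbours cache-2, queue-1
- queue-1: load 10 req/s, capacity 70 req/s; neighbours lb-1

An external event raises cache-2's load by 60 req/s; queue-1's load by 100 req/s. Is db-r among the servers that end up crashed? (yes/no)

no

Round 1 — cache-2 at 90 > 70; queue-1 at 110 > 70. cache-2, queue-1 crash.
  cache-2 sheds 90 req/s to db-r, lb-1: 45 each.
    db-r: 50+45 = 95 ≤ 100
    lb-1: 110+45 = 155 > 140
  queue-1 sheds 110 req/s to lb-1: 110 each.
    lb-1: 155+110 = 265 > 140
Round 2 — lb-1 crashes.
  lb-1 sheds 265 req/s: no online neighbours, lost.
No further crashes.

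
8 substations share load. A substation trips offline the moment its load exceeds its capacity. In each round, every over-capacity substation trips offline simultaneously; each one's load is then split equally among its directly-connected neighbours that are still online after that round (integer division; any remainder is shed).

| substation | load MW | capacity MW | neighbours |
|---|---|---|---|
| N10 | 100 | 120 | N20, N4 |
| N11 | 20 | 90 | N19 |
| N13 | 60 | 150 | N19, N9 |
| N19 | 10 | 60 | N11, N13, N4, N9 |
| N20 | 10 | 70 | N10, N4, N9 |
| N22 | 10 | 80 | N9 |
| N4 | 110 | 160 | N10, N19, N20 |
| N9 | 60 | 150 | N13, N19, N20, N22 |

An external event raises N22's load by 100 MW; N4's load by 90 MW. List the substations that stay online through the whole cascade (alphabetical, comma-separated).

Round 1 — N22 at 110 > 80; N4 at 200 > 160. N22, N4 trip offline.
  N22 sheds 110 MW to N9: 110 each.
    N9: 60+110 = 170 > 150
  N4 sheds 200 MW to N10, N19, N20: 66 each (2 lost).
    N10: 100+66 = 166 > 120
    N19: 10+66 = 76 > 60
    N20: 10+66 = 76 > 70
Round 2 — N10, N19, N20, N9 trip offline.
  N10 sheds 166 MW: no online neighbours, lost.
  N19 sheds 76 MW to N11, N13: 38 each.
    N11: 20+38 = 58 ≤ 90
    N13: 60+38 = 98 ≤ 150
  N20 sheds 76 MW: no online neighbours, lost.
  N9 sheds 170 MW to N13: 170 each.
    N13: 98+170 = 268 > 150
Round 3 — N13 trips offline.
  N13 sheds 268 MW: no online neighbours, lost.
No further trips.

N11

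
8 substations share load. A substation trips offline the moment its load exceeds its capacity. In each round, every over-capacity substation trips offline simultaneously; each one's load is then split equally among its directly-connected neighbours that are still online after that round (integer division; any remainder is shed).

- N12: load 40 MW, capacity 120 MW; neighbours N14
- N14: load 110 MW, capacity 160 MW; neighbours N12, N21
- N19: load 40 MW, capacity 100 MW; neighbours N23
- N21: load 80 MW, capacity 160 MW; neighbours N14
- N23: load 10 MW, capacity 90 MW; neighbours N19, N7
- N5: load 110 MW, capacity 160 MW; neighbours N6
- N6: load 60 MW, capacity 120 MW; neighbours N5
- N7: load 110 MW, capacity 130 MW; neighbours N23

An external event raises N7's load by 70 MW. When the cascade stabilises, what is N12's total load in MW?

40

Round 1 — N7 at 180 > 130. N7 trips offline.
  N7 sheds 180 MW to N23: 180 each.
    N23: 10+180 = 190 > 90
Round 2 — N23 trips offline.
  N23 sheds 190 MW to N19: 190 each.
    N19: 40+190 = 230 > 100
Round 3 — N19 trips offline.
  N19 sheds 230 MW: no online neighbours, lost.
No further trips.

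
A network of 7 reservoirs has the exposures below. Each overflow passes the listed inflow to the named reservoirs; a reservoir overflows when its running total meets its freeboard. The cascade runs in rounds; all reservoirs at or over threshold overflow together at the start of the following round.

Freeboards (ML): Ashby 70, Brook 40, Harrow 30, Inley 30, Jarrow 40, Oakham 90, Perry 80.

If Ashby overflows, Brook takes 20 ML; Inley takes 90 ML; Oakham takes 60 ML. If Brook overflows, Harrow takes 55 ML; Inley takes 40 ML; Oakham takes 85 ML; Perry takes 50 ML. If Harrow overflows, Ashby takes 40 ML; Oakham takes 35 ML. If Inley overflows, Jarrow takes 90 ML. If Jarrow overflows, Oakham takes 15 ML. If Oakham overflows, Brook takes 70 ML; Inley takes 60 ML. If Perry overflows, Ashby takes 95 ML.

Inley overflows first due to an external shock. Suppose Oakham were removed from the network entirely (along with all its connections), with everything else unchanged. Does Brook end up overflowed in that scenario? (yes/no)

With Oakham removed:
Round 1 — Inley overflows (initial).
  Jarrow: +90 → 90 ≥ 40
Round 2 — Jarrow overflows.
No further overflows.

no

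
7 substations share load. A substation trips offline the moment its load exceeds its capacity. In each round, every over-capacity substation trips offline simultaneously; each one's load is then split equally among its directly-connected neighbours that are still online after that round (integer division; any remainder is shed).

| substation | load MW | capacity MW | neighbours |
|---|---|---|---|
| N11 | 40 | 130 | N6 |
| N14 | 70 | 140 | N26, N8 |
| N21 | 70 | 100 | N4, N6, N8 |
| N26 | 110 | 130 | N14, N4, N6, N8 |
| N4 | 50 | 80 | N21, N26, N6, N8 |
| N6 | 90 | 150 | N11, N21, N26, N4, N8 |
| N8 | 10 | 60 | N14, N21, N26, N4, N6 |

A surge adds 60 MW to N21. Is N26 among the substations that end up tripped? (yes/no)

yes

Round 1 — N21 at 130 > 100. N21 trips offline.
  N21 sheds 130 MW to N4, N6, N8: 43 each (1 lost).
    N4: 50+43 = 93 > 80
    N6: 90+43 = 133 ≤ 150
    N8: 10+43 = 53 ≤ 60
Round 2 — N4 trips offline.
  N4 sheds 93 MW to N26, N6, N8: 31 each.
    N26: 110+31 = 141 > 130
    N6: 133+31 = 164 > 150
    N8: 53+31 = 84 > 60
Round 3 — N26, N6, N8 trip offline.
  N26 sheds 141 MW to N14: 141 each.
    N14: 70+141 = 211 > 140
  N6 sheds 164 MW to N11: 164 each.
    N11: 40+164 = 204 > 130
  N8 sheds 84 MW to N14: 84 each.
    N14: 211+84 = 295 > 140
Round 4 — N11, N14 trip offline.
  N11 sheds 204 MW: no online neighbours, lost.
  N14 sheds 295 MW: no online neighbours, lost.
No further trips.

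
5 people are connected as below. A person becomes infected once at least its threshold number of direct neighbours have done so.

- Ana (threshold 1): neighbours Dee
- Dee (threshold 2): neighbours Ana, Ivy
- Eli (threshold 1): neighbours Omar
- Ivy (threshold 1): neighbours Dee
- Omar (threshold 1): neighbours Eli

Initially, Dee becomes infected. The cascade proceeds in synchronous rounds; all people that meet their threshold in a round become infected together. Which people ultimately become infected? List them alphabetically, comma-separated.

Round 1 — Dee becomes infected (initial).
Round 2 — checking thresholds:
  Ana: 1 of 1 neighbours ≥ 1, becomes infected.
  Ivy: 1 of 1 neighbours ≥ 1, becomes infected.
Round 3 — no new infections; cascade stops.

Ana, Dee, Ivy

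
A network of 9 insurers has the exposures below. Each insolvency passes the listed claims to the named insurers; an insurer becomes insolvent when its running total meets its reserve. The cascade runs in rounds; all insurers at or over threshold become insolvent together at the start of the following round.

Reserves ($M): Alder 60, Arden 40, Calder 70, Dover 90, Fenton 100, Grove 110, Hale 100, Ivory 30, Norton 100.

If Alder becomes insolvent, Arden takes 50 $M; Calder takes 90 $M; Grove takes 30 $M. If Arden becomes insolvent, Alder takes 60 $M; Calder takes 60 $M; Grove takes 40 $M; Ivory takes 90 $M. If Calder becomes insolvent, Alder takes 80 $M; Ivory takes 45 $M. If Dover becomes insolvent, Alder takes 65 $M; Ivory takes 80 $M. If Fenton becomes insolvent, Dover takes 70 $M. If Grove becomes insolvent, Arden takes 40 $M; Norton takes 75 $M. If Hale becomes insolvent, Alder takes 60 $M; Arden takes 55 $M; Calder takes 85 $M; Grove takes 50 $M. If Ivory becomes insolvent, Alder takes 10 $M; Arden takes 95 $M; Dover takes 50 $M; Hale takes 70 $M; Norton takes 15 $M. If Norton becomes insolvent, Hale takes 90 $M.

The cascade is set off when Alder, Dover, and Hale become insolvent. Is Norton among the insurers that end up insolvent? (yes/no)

no

Round 1 — Alder, Dover, Hale become insolvent (initial).
  Arden: +50+55 → 105 ≥ 40
  Calder: +90+85 → 175 ≥ 70
  Grove: +30+50 → 80 < 110
  Ivory: +80 → 80 ≥ 30
Round 2 — Arden, Calder, Ivory become insolvent.
  Grove: +40 → 120 ≥ 110
  Norton: +15 → 15 < 100
Round 3 — Grove becomes insolvent.
  Norton: +75 → 90 < 100
No further insolvencies.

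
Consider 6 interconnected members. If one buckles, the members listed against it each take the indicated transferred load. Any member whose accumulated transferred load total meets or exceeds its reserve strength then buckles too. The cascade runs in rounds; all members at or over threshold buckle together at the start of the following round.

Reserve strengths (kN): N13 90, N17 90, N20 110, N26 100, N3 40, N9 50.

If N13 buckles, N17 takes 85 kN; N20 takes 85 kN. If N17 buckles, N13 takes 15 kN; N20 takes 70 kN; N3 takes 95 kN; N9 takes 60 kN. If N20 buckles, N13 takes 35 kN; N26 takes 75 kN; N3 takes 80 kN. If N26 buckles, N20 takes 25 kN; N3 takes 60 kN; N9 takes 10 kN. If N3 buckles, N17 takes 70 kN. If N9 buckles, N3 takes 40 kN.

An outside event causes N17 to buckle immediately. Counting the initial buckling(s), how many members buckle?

3

Round 1 — N17 buckles (initial).
  N13: +15 → 15 < 90
  N20: +70 → 70 < 110
  N3: +95 → 95 ≥ 40
  N9: +60 → 60 ≥ 50
Round 2 — N3, N9 buckle.
No further bucklings.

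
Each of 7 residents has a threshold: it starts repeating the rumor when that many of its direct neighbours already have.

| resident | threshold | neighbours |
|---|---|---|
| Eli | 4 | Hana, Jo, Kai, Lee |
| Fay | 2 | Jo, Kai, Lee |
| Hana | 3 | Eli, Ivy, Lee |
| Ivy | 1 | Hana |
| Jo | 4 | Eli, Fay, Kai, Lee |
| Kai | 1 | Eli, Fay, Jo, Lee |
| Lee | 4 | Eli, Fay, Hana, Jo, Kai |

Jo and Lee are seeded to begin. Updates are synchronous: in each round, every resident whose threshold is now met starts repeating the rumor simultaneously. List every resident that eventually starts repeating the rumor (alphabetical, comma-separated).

Round 1 — Jo, Lee start repeating the rumor (initial).
Round 2 — checking thresholds:
  Eli: 2 of 4 neighbours < 4, below threshold.
  Fay: 2 of 3 neighbours ≥ 2, starts repeating the rumor.
  Hana: 1 of 3 neighbours < 3, below threshold.
  Kai: 2 of 4 neighbours ≥ 1, starts repeating the rumor.
Round 3 — no new spreads; cascade stops.

Fay, Jo, Kai, Lee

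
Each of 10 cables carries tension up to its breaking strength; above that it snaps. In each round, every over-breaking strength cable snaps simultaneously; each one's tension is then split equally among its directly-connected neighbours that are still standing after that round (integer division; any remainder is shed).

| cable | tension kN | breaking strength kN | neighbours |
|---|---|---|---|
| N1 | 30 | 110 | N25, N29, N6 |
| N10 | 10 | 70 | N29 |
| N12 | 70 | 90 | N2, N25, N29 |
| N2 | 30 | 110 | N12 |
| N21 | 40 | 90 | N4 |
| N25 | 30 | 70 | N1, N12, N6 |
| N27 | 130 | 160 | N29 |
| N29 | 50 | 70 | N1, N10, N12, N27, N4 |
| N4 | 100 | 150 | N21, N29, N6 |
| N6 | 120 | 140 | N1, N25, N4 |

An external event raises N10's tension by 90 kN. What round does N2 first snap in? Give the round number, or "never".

never

Round 1 — N10 at 100 > 70. N10 snaps.
  N10 sheds 100 kN to N29: 100 each.
    N29: 50+100 = 150 > 70
Round 2 — N29 snaps.
  N29 sheds 150 kN to N1, N12, N27, N4: 37 each (2 lost).
    N1: 30+37 = 67 ≤ 110
    N12: 70+37 = 107 > 90
    N27: 130+37 = 167 > 160
    N4: 100+37 = 137 ≤ 150
Round 3 — N12, N27 snap.
  N12 sheds 107 kN to N2, N25: 53 each (1 lost).
    N2: 30+53 = 83 ≤ 110
    N25: 30+53 = 83 > 70
  N27 sheds 167 kN: no online neighbours, lost.
Round 4 — N25 snaps.
  N25 sheds 83 kN to N1, N6: 41 each (1 lost).
    N1: 67+41 = 108 ≤ 110
    N6: 120+41 = 161 > 140
Round 5 — N6 snaps.
  N6 sheds 161 kN to N1, N4: 80 each (1 lost).
    N1: 108+80 = 188 > 110
    N4: 137+80 = 217 > 150
Round 6 — N1, N4 snap.
  N1 sheds 188 kN: no online neighbours, lost.
  N4 sheds 217 kN to N21: 217 each.
    N21: 40+217 = 257 > 90
Round 7 — N21 snaps.
  N21 sheds 257 kN: no online neighbours, lost.
No further breaks.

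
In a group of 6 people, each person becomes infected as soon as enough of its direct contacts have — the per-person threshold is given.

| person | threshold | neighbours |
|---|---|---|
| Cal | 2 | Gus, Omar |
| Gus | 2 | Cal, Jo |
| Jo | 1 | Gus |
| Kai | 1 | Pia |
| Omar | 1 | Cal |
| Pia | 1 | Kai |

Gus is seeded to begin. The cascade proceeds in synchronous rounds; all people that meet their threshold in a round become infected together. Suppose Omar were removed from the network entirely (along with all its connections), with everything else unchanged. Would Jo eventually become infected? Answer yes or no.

yes

With Omar removed:
Round 1 — Gus becomes infected (initial).
Round 2 — checking thresholds:
  Cal: 1 of 1 neighbours < 2, not yet.
  Jo: 1 of 1 neighbours ≥ 1, becomes infected.
Round 3 — no new infections; cascade stops.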